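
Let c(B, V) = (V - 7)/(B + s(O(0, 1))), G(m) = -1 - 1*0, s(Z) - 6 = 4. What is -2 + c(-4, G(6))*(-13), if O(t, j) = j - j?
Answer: 46/3 ≈ 15.333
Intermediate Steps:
O(t, j) = 0
s(Z) = 10 (s(Z) = 6 + 4 = 10)
G(m) = -1 (G(m) = -1 + 0 = -1)
c(B, V) = (-7 + V)/(10 + B) (c(B, V) = (V - 7)/(B + 10) = (-7 + V)/(10 + B))
-2 + c(-4, G(6))*(-13) = -2 + ((-7 - 1)/(10 - 4))*(-13) = -2 + (-8/6)*(-13) = -2 + ((⅙)*(-8))*(-13) = -2 - 4/3*(-13) = -2 + 52/3 = 46/3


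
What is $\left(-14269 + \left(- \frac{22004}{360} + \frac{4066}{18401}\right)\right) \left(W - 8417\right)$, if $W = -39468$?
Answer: $\frac{227277592299667}{331218} \approx 6.8619 \cdot 10^{8}$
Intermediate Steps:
$\left(-14269 + \left(- \frac{22004}{360} + \frac{4066}{18401}\right)\right) \left(W - 8417\right) = \left(-14269 + \left(- \frac{22004}{360} + \frac{4066}{18401}\right)\right) \left(-39468 - 8417\right) = \left(-14269 + \left(\left(-22004\right) \frac{1}{360} + 4066 \cdot \frac{1}{18401}\right)\right) \left(-47885\right) = \left(-14269 + \left(- \frac{5501}{90} + \frac{4066}{18401}\right)\right) \left(-47885\right) = \left(-14269 - \frac{100857961}{1656090}\right) \left(-47885\right) = \left(- \frac{23731606171}{1656090}\right) \left(-47885\right) = \frac{227277592299667}{331218}$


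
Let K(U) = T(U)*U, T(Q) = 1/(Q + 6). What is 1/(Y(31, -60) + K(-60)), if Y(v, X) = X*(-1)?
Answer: 9/550 ≈ 0.016364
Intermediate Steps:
T(Q) = 1/(6 + Q)
Y(v, X) = -X
K(U) = U/(6 + U)
1/(Y(31, -60) + K(-60)) = 1/(-1*(-60) - 60/(6 - 60)) = 1/(60 - 60/(-54)) = 1/(60 - 60*(-1/54)) = 1/(60 + 10/9) = 1/(550/9) = 9/550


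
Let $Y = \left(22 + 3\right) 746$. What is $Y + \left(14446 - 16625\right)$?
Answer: $16471$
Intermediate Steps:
$Y = 18650$ ($Y = 25 \cdot 746 = 18650$)
$Y + \left(14446 - 16625\right) = 18650 + \left(14446 - 16625\right) = 18650 - 2179 = 16471$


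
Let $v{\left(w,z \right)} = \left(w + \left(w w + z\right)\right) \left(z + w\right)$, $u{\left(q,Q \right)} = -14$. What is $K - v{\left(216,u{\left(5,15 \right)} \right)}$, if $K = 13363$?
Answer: $-9451953$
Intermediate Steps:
$v{\left(w,z \right)} = \left(w + z\right) \left(w + z + w^{2}\right)$ ($v{\left(w,z \right)} = \left(w + \left(w^{2} + z\right)\right) \left(w + z\right) = \left(w + \left(z + w^{2}\right)\right) \left(w + z\right) = \left(w + z + w^{2}\right) \left(w + z\right) = \left(w + z\right) \left(w + z + w^{2}\right)$)
$K - v{\left(216,u{\left(5,15 \right)} \right)} = 13363 - \left(216^{2} + 216^{3} + \left(-14\right)^{2} - 14 \cdot 216^{2} + 2 \cdot 216 \left(-14\right)\right) = 13363 - \left(46656 + 10077696 + 196 - 653184 - 6048\right) = 13363 - 9465316 = -9451953$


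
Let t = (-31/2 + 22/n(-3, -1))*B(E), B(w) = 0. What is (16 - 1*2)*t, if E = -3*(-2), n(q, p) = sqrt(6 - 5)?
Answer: 0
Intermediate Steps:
n(q, p) = 1 (n(q, p) = sqrt(1) = 1)
E = 6
t = 0 (t = (-31/2 + 22/1)*0 = (-31*1/2 + 22*1)*0 = (-31/2 + 22)*0 = (13/2)*0 = 0)
(16 - 1*2)*t = (16 - 1*2)*0 = (16 - 2)*0 = 14*0 = 0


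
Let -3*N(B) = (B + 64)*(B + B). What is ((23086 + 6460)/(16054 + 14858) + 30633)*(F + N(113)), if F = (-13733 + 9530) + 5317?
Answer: -1446476576155/3864 ≈ -3.7435e+8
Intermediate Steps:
N(B) = -2*B*(64 + B)/3 (N(B) = -(B + 64)*(B + B)/3 = -(64 + B)*2*B/3 = -2*B*(64 + B)/3)
F = 1114 (F = -4203 + 5317 = 1114)
((23086 + 6460)/(16054 + 14858) + 30633)*(F + N(113)) = ((23086 + 6460)/(16054 + 14858) + 30633)*(1114 - 2/3*113*(64 + 113)) = (29546/30912 + 30633)*(1114 - 2/3*113*177) = (29546*(1/30912) + 30633)*(1114 - 13334) = (14773/15456 + 30633)*(-12220) = (473478421/15456)*(-12220) = -1446476576155/3864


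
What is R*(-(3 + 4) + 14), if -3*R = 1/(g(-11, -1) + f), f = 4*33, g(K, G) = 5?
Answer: -7/411 ≈ -0.017032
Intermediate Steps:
f = 132
R = -1/411 (R = -1/(3*(5 + 132)) = -⅓/137 = -⅓*1/137 = -1/411 ≈ -0.0024331)
R*(-(3 + 4) + 14) = -(-(3 + 4) + 14)/411 = -(-1*7 + 14)/411 = -(-7 + 14)/411 = -1/411*7 = -7/411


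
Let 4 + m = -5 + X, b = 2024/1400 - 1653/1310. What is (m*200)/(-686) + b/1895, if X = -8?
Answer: 21101238119/4257401750 ≈ 4.9564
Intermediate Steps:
b = 8431/45850 (b = 2024*(1/1400) - 1653*1/1310 = 253/175 - 1653/1310 = 8431/45850 ≈ 0.18388)
m = -17 (m = -4 + (-5 - 8) = -4 - 13 = -17)
(m*200)/(-686) + b/1895 = -17*200/(-686) + (8431/45850)/1895 = -3400*(-1/686) + (8431/45850)*(1/1895) = 1700/343 + 8431/86885750 = 21101238119/4257401750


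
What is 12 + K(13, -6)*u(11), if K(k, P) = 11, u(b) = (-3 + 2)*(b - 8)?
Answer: -21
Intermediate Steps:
u(b) = 8 - b (u(b) = -(-8 + b) = 8 - b)
12 + K(13, -6)*u(11) = 12 + 11*(8 - 1*11) = 12 + 11*(8 - 11) = 12 + 11*(-3) = 12 - 33 = -21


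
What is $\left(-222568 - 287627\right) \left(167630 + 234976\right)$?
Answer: $-205407568170$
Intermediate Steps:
$\left(-222568 - 287627\right) \left(167630 + 234976\right) = \left(-510195\right) 402606 = -205407568170$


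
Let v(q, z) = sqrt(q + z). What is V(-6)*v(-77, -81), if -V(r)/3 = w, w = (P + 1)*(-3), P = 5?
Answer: 54*I*sqrt(158) ≈ 678.77*I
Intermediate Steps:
w = -18 (w = (5 + 1)*(-3) = 6*(-3) = -18)
V(r) = 54 (V(r) = -3*(-18) = 54)
V(-6)*v(-77, -81) = 54*sqrt(-77 - 81) = 54*sqrt(-158) = 54*(I*sqrt(158)) = 54*I*sqrt(158)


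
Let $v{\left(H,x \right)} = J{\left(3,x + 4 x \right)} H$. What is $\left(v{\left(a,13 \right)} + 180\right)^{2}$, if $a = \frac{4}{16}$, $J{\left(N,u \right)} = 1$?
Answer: $\frac{519841}{16} \approx 32490.0$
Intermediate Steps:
$a = \frac{1}{4}$ ($a = 4 \cdot \frac{1}{16} = \frac{1}{4} \approx 0.25$)
$v{\left(H,x \right)} = H$ ($v{\left(H,x \right)} = 1 H = H$)
$\left(v{\left(a,13 \right)} + 180\right)^{2} = \left(\frac{1}{4} + 180\right)^{2} = \left(\frac{721}{4}\right)^{2} = \frac{519841}{16}$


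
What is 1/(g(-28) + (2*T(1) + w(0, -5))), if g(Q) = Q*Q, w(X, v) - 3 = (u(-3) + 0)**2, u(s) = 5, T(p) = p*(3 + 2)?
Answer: 1/822 ≈ 0.0012165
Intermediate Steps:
T(p) = 5*p (T(p) = p*5 = 5*p)
w(X, v) = 28 (w(X, v) = 3 + (5 + 0)**2 = 3 + 5**2 = 3 + 25 = 28)
g(Q) = Q**2
1/(g(-28) + (2*T(1) + w(0, -5))) = 1/((-28)**2 + (2*(5*1) + 28)) = 1/(784 + (2*5 + 28)) = 1/(784 + (10 + 28)) = 1/(784 + 38) = 1/822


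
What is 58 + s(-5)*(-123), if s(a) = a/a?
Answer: -65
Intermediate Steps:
s(a) = 1
58 + s(-5)*(-123) = 58 + 1*(-123) = 58 - 123 = -65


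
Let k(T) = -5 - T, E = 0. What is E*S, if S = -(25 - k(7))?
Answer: 0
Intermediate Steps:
S = -37 (S = -(25 - (-5 - 1*7)) = -(25 - (-5 - 7)) = -(25 - 1*(-12)) = -(25 + 12) = -1*37 = -37)
E*S = 0*(-37) = 0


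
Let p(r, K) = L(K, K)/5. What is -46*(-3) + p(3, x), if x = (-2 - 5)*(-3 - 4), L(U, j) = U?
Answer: 739/5 ≈ 147.80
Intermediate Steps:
x = 49 (x = -7*(-7) = 49)
p(r, K) = K/5
-46*(-3) + p(3, x) = -46*(-3) + (⅕)*49 = 138 + 49/5 = 739/5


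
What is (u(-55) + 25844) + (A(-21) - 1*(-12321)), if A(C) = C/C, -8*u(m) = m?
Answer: 305383/8 ≈ 38173.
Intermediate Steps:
u(m) = -m/8
A(C) = 1
(u(-55) + 25844) + (A(-21) - 1*(-12321)) = (-1/8*(-55) + 25844) + (1 - 1*(-12321)) = (55/8 + 25844) + (1 + 12321) = 206807/8 + 12322 = 305383/8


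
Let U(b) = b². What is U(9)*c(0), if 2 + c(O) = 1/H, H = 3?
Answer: -135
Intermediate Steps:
c(O) = -5/3 (c(O) = -2 + 1/3 = -2 + ⅓ = -5/3)
U(9)*c(0) = 9²*(-5/3) = 81*(-5/3) = -135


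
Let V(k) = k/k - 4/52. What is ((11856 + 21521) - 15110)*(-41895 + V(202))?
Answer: -9948628341/13 ≈ -7.6528e+8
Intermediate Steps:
V(k) = 12/13 (V(k) = 1 - 4*1/52 = 1 - 1/13 = 12/13)
((11856 + 21521) - 15110)*(-41895 + V(202)) = ((11856 + 21521) - 15110)*(-41895 + 12/13) = (33377 - 15110)*(-544623/13) = 18267*(-544623/13) = -9948628341/13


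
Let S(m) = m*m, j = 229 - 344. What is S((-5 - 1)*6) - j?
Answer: 1411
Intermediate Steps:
j = -115
S(m) = m²
S((-5 - 1)*6) - j = ((-5 - 1)*6)² - 1*(-115) = (-6*6)² + 115 = (-36)² + 115 = 1296 + 115 = 1411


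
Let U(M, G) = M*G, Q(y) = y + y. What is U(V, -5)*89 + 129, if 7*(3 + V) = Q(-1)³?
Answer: 13808/7 ≈ 1972.6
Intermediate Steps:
Q(y) = 2*y
V = -29/7 (V = -3 + (2*(-1))³/7 = -3 + (⅐)*(-2)³ = -3 + (⅐)*(-8) = -3 - 8/7 = -29/7 ≈ -4.1429)
U(M, G) = G*M
U(V, -5)*89 + 129 = -5*(-29/7)*89 + 129 = (145/7)*89 + 129 = 12905/7 + 129 = 13808/7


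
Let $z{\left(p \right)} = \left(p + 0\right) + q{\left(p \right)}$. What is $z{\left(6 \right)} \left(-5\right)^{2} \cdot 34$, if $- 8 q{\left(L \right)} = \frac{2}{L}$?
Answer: $\frac{60775}{12} \approx 5064.6$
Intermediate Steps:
$q{\left(L \right)} = - \frac{1}{4 L}$ ($q{\left(L \right)} = - \frac{2 \frac{1}{L}}{8} = - \frac{1}{4 L}$)
$z{\left(p \right)} = p - \frac{1}{4 p}$ ($z{\left(p \right)} = \left(p + 0\right) - \frac{1}{4 p} = p - \frac{1}{4 p}$)
$z{\left(6 \right)} \left(-5\right)^{2} \cdot 34 = \left(6 - \frac{1}{4 \cdot 6}\right) \left(-5\right)^{2} \cdot 34 = \left(6 - \frac{1}{24}\right) 25 \cdot 34 = \frac{143}{24} \cdot 25 \cdot 34 = \frac{3575}{24} \cdot 34 = \frac{60775}{12}$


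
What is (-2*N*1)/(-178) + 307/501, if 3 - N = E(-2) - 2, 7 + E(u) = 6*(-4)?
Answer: 45359/44589 ≈ 1.0173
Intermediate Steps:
E(u) = -31 (E(u) = -7 + 6*(-4) = -7 - 24 = -31)
N = 36 (N = 3 - (-31 - 2) = 3 - 1*(-33) = 3 + 33 = 36)
(-2*N*1)/(-178) + 307/501 = (-2*36*1)/(-178) + 307/501 = -72*1*(-1/178) + 307*(1/501) = -72*(-1/178) + 307/501 = 36/89 + 307/501 = 45359/44589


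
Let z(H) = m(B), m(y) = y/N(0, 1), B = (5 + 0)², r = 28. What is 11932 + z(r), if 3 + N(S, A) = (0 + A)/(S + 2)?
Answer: 11922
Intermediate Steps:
N(S, A) = -3 + A/(2 + S) (N(S, A) = -3 + (0 + A)/(S + 2) = -3 + A/(2 + S))
B = 25 (B = 5² = 25)
m(y) = -2*y/5 (m(y) = y/(((-6 + 1 - 3*0)/(2 + 0))) = y/(((-6 + 1 + 0)/2)) = y/(((½)*(-5))) = y/(-5/2) = y*(-⅖) = -2*y/5)
z(H) = -10 (z(H) = -⅖*25 = -10)
11932 + z(r) = 11932 - 10 = 11922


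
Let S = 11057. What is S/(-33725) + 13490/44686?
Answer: -19571426/753517675 ≈ -0.025973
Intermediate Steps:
S/(-33725) + 13490/44686 = 11057/(-33725) + 13490/44686 = 11057*(-1/33725) + 13490*(1/44686) = -11057/33725 + 6745/22343 = -19571426/753517675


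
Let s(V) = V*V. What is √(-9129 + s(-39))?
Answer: 2*I*√1902 ≈ 87.224*I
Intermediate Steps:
s(V) = V²
√(-9129 + s(-39)) = √(-9129 + (-39)²) = √(-9129 + 1521) = √(-7608) = 2*I*√1902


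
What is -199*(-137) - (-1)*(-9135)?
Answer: 18128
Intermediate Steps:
-199*(-137) - (-1)*(-9135) = 27263 - 1*9135 = 27263 - 9135 = 18128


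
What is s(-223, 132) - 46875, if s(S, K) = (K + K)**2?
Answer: 22821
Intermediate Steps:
s(S, K) = 4*K**2 (s(S, K) = (2*K)**2 = 4*K**2)
s(-223, 132) - 46875 = 4*132**2 - 46875 = 4*17424 - 46875 = 69696 - 46875 = 22821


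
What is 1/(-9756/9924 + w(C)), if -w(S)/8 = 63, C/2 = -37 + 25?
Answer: -827/417621 ≈ -0.0019803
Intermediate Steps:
C = -24 (C = 2*(-37 + 25) = 2*(-12) = -24)
w(S) = -504 (w(S) = -8*63 = -504)
1/(-9756/9924 + w(C)) = 1/(-9756/9924 - 504) = 1/(-9756*1/9924 - 504) = 1/(-813/827 - 504) = 1/(-417621/827) = -827/417621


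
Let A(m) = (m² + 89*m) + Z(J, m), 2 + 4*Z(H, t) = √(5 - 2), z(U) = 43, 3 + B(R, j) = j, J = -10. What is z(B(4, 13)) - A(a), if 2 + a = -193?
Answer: -41253/2 - √3/4 ≈ -20627.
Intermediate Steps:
a = -195 (a = -2 - 193 = -195)
B(R, j) = -3 + j
Z(H, t) = -½ + √3/4 (Z(H, t) = -½ + √(5 - 2)/4 = -½ + √3/4)
A(m) = -½ + m² + 89*m + √3/4 (A(m) = (m² + 89*m) + (-½ + √3/4) = -½ + m² + 89*m + √3/4)
z(B(4, 13)) - A(a) = 43 - (-½ + (-195)² + 89*(-195) + √3/4) = 43 - (-½ + 38025 - 17355 + √3/4) = 43 - (41339/2 + √3/4) = 43 + (-41339/2 - √3/4) = -41253/2 - √3/4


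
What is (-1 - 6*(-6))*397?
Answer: 13895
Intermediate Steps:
(-1 - 6*(-6))*397 = (-1 + 36)*397 = 35*397 = 13895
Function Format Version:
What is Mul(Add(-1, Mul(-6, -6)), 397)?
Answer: 13895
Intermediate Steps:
Mul(Add(-1, Mul(-6, -6)), 397) = Mul(Add(-1, 36), 397) = Mul(35, 397) = 13895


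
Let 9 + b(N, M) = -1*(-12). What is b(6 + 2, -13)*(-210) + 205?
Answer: -425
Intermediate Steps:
b(N, M) = 3 (b(N, M) = -9 - 1*(-12) = -9 + 12 = 3)
b(6 + 2, -13)*(-210) + 205 = 3*(-210) + 205 = -630 + 205 = -425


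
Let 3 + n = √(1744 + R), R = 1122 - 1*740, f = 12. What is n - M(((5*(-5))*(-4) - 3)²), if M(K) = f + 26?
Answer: -41 + √2126 ≈ 5.1086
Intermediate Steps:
R = 382 (R = 1122 - 740 = 382)
M(K) = 38 (M(K) = 12 + 26 = 38)
n = -3 + √2126 (n = -3 + √(1744 + 382) = -3 + √2126 ≈ 43.109)
n - M(((5*(-5))*(-4) - 3)²) = (-3 + √2126) - 1*38 = (-3 + √2126) - 38 = -41 + √2126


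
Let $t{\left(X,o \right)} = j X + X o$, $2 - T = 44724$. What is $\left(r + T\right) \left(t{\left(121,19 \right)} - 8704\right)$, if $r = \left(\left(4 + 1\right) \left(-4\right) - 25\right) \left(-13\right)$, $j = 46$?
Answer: $37030943$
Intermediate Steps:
$T = -44722$ ($T = 2 - 44724 = -44722$)
$r = 585$ ($r = \left(5 \left(-4\right) - 25\right) \left(-13\right) = \left(-20 - 25\right) \left(-13\right) = \left(-45\right) \left(-13\right) = 585$)
$t{\left(X,o \right)} = 46 X + X o$
$\left(r + T\right) \left(t{\left(121,19 \right)} - 8704\right) = \left(585 - 44722\right) \left(121 \left(46 + 19\right) - 8704\right) = - 44137 \left(121 \cdot 65 - 8704\right) = - 44137 \left(7865 - 8704\right) = \left(-44137\right) \left(-839\right) = 37030943$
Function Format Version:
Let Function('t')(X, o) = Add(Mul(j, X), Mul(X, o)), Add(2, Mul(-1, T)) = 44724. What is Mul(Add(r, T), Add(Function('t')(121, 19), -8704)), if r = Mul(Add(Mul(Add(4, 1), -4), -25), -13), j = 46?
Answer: 37030943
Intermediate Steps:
T = -44722 (T = Add(2, Mul(-1, 44724)) = Add(2, -44724) = -44722)
r = 585 (r = Mul(Add(Mul(5, -4), -25), -13) = Mul(Add(-20, -25), -13) = Mul(-45, -13) = 585)
Function('t')(X, o) = Add(Mul(46, X), Mul(X, o))
Mul(Add(r, T), Add(Function('t')(121, 19), -8704)) = Mul(Add(585, -44722), Add(Mul(121, Add(46, 19)), -8704)) = Mul(-44137, Add(Mul(121, 65), -8704)) = Mul(-44137, Add(7865, -8704)) = Mul(-44137, -839) = 37030943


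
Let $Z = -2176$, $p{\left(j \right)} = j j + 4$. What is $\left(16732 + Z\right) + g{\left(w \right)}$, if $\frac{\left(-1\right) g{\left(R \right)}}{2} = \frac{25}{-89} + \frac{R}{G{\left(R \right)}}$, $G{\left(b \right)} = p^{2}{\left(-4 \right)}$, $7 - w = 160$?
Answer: $\frac{259120417}{17800} \approx 14557.0$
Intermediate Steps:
$w = -153$ ($w = 7 - 160 = -153$)
$p{\left(j \right)} = 4 + j^{2}$ ($p{\left(j \right)} = j^{2} + 4 = 4 + j^{2}$)
$G{\left(b \right)} = 400$ ($G{\left(b \right)} = \left(4 + \left(-4\right)^{2}\right)^{2} = \left(4 + 16\right)^{2} = 20^{2} = 400$)
$g{\left(R \right)} = \frac{50}{89} - \frac{R}{200}$ ($g{\left(R \right)} = - 2 \left(\frac{25}{-89} + \frac{R}{400}\right) = - 2 \left(25 \left(- \frac{1}{89}\right) + R \frac{1}{400}\right) = - 2 \left(- \frac{25}{89} + \frac{R}{400}\right) = \frac{50}{89} - \frac{R}{200}$)
$\left(16732 + Z\right) + g{\left(w \right)} = \left(16732 - 2176\right) + \left(\frac{50}{89} - - \frac{153}{200}\right) = 14556 + \left(\frac{50}{89} + \frac{153}{200}\right) = 14556 + \frac{23617}{17800} = \frac{259120417}{17800}$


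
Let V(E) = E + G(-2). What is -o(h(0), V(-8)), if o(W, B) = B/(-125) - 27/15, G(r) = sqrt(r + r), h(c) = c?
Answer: 217/125 + 2*I/125 ≈ 1.736 + 0.016*I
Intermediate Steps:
G(r) = sqrt(2)*sqrt(r) (G(r) = sqrt(2*r) = sqrt(2)*sqrt(r))
V(E) = E + 2*I (V(E) = E + sqrt(2)*sqrt(-2) = E + sqrt(2)*(I*sqrt(2)) = E + 2*I)
o(W, B) = -9/5 - B/125 (o(W, B) = B*(-1/125) - 27*1/15 = -B/125 - 9/5 = -9/5 - B/125)
-o(h(0), V(-8)) = -(-9/5 - (-8 + 2*I)/125) = -(-9/5 + (8/125 - 2*I/125)) = -(-217/125 - 2*I/125) = 217/125 + 2*I/125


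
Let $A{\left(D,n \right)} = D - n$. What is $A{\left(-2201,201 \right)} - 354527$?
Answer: $-356929$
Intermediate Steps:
$A{\left(-2201,201 \right)} - 354527 = \left(-2201 - 201\right) - 354527 = -2402 - 354527 = -356929$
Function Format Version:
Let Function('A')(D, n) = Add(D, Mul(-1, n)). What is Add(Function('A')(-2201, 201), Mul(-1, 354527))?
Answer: -356929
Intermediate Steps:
Add(Function('A')(-2201, 201), Mul(-1, 354527)) = Add(Add(-2201, Mul(-1, 201)), Mul(-1, 354527)) = Add(Add(-2201, -201), -354527) = Add(-2402, -354527) = -356929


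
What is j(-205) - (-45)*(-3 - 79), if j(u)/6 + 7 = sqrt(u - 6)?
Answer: -3732 + 6*I*sqrt(211) ≈ -3732.0 + 87.155*I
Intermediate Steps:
j(u) = -42 + 6*sqrt(-6 + u) (j(u) = -42 + 6*sqrt(u - 6) = -42 + 6*sqrt(-6 + u))
j(-205) - (-45)*(-3 - 79) = (-42 + 6*sqrt(-6 - 205)) - (-45)*(-3 - 79) = (-42 + 6*sqrt(-211)) - (-45)*(-82) = (-42 + 6*(I*sqrt(211))) - 1*3690 = (-42 + 6*I*sqrt(211)) - 3690 = -3732 + 6*I*sqrt(211)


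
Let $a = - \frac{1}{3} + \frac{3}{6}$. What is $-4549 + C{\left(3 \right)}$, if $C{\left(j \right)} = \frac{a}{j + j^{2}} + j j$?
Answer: $- \frac{326879}{72} \approx -4540.0$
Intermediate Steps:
$a = \frac{1}{6}$ ($a = \left(-1\right) \frac{1}{3} + 3 \cdot \frac{1}{6} = - \frac{1}{3} + \frac{1}{2} = \frac{1}{6} \approx 0.16667$)
$C{\left(j \right)} = j^{2} + \frac{1}{6 \left(j + j^{2}\right)}$ ($C{\left(j \right)} = \frac{1}{6 \left(j + j^{2}\right)} + j j = \frac{1}{6 \left(j + j^{2}\right)} + j^{2} = j^{2} + \frac{1}{6 \left(j + j^{2}\right)}$)
$-4549 + C{\left(3 \right)} = -4549 + \frac{\frac{1}{6} + 3^{3} + 3^{4}}{3 \left(1 + 3\right)} = -4549 + \frac{\frac{1}{6} + 27 + 81}{3 \cdot 4} = -4549 + \frac{1}{3} \cdot \frac{1}{4} \cdot \frac{649}{6} = -4549 + \frac{649}{72} = - \frac{326879}{72}$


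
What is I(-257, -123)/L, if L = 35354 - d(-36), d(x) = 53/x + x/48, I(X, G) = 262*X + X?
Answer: -608319/318206 ≈ -1.9117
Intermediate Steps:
I(X, G) = 263*X
d(x) = 53/x + x/48 (d(x) = 53/x + x*(1/48) = 53/x + x/48)
L = 318206/9 (L = 35354 - (53/(-36) + (1/48)*(-36)) = 35354 - (53*(-1/36) - 3/4) = 35354 - (-53/36 - 3/4) = 35354 - 1*(-20/9) = 35354 + 20/9 = 318206/9 ≈ 35356.)
I(-257, -123)/L = (263*(-257))/(318206/9) = -67591*9/318206 = -608319/318206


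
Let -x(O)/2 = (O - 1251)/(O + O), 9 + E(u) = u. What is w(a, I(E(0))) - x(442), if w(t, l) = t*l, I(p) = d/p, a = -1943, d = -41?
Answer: -35218327/3978 ≈ -8853.3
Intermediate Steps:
E(u) = -9 + u
I(p) = -41/p
w(t, l) = l*t
x(O) = -(-1251 + O)/O (x(O) = -2*(O - 1251)/(O + O) = -2*(-1251 + O)/(2*O) = -2*(-1251 + O)*1/(2*O) = -(-1251 + O)/O)
w(a, I(E(0))) - x(442) = -41/(-9 + 0)*(-1943) - (1251 - 1*442)/442 = -41/(-9)*(-1943) - (1251 - 442)/442 = -41*(-⅑)*(-1943) - 809/442 = (41/9)*(-1943) - 1*809/442 = -79663/9 - 809/442 = -35218327/3978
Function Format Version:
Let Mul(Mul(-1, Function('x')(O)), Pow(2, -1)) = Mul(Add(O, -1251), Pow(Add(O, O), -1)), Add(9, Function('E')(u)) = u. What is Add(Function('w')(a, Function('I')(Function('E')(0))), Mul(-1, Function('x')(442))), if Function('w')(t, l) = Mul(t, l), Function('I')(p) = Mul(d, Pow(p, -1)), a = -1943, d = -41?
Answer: Rational(-35218327, 3978) ≈ -8853.3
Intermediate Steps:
Function('E')(u) = Add(-9, u)
Function('I')(p) = Mul(-41, Pow(p, -1))
Function('w')(t, l) = Mul(l, t)
Function('x')(O) = Mul(-1, Pow(O, -1), Add(-1251, O)) (Function('x')(O) = Mul(-2, Mul(Add(O, -1251), Pow(Add(O, O), -1))) = Mul(-2, Mul(Add(-1251, O), Pow(Mul(2, O), -1))) = Mul(-2, Mul(Add(-1251, O), Mul(Rational(1, 2), Pow(O, -1)))) = Mul(-2, Mul(Rational(1, 2), Pow(O, -1), Add(-1251, O))) = Mul(-1, Pow(O, -1), Add(-1251, O)))
Add(Function('w')(a, Function('I')(Function('E')(0))), Mul(-1, Function('x')(442))) = Add(Mul(Mul(-41, Pow(Add(-9, 0), -1)), -1943), Mul(-1, Mul(Pow(442, -1), Add(1251, Mul(-1, 442))))) = Add(Mul(Mul(-41, Pow(-9, -1)), -1943), Mul(-1, Mul(Rational(1, 442), Add(1251, -442)))) = Add(Mul(Mul(-41, Rational(-1, 9)), -1943), Mul(-1, Mul(Rational(1, 442), 809))) = Add(Mul(Rational(41, 9), -1943), Mul(-1, Rational(809, 442))) = Add(Rational(-79663, 9), Rational(-809, 442)) = Rational(-35218327, 3978)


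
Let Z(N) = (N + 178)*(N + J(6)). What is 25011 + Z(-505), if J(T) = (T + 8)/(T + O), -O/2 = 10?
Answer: 190473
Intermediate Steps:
O = -20 (O = -2*10 = -20)
J(T) = (8 + T)/(-20 + T) (J(T) = (T + 8)/(T - 20) = (8 + T)/(-20 + T))
Z(N) = (-1 + N)*(178 + N) (Z(N) = (N + 178)*(N + (8 + 6)/(-20 + 6)) = (178 + N)*(N + 14/(-14)) = (178 + N)*(N - 1/14*14) = (178 + N)*(N - 1) = (178 + N)*(-1 + N) = (-1 + N)*(178 + N))
25011 + Z(-505) = 25011 + (-178 + (-505)² + 177*(-505)) = 25011 + (-178 + 255025 - 89385) = 25011 + 165462 = 190473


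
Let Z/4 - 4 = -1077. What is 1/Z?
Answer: -1/4292 ≈ -0.00023299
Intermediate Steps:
Z = -4292 (Z = 16 + 4*(-1077) = 16 - 4308 = -4292)
1/Z = 1/(-4292) = -1/4292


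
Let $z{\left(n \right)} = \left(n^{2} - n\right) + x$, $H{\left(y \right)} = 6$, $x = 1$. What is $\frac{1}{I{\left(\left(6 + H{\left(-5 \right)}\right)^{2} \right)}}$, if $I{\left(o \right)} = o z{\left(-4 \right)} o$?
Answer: $\frac{1}{435456} \approx 2.2964 \cdot 10^{-6}$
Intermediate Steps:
$z{\left(n \right)} = 1 + n^{2} - n$ ($z{\left(n \right)} = \left(n^{2} - n\right) + 1 = 1 + n^{2} - n$)
$I{\left(o \right)} = 21 o^{2}$ ($I{\left(o \right)} = o \left(1 + \left(-4\right)^{2} - -4\right) o = o \left(1 + 16 + 4\right) o = o 21 o = 21 o o = 21 o^{2}$)
$\frac{1}{I{\left(\left(6 + H{\left(-5 \right)}\right)^{2} \right)}} = \frac{1}{21 \left(\left(6 + 6\right)^{2}\right)^{2}} = \frac{1}{21 \left(12^{2}\right)^{2}} = \frac{1}{21 \cdot 144^{2}} = \frac{1}{21 \cdot 20736} = \frac{1}{435456}$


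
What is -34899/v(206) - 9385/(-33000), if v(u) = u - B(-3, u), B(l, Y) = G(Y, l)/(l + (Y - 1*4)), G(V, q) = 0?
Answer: -114973369/679800 ≈ -169.13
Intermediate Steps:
B(l, Y) = 0 (B(l, Y) = 0/(l + (Y - 1*4)) = 0/(l + (Y - 4)) = 0/(l + (-4 + Y)) = 0/(-4 + Y + l) = 0)
v(u) = u (v(u) = u - 1*0 = u + 0 = u)
-34899/v(206) - 9385/(-33000) = -34899/206 - 9385/(-33000) = -34899*1/206 - 9385*(-1/33000) = -34899/206 + 1877/6600 = -114973369/679800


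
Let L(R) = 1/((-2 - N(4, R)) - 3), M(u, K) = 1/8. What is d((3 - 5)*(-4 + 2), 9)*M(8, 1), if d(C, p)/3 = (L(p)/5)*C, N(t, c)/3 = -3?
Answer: 3/40 ≈ 0.075000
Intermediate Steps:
M(u, K) = ⅛
N(t, c) = -9 (N(t, c) = 3*(-3) = -9)
L(R) = ¼ (L(R) = 1/((-2 - 1*(-9)) - 3) = 1/((-2 + 9) - 3) = 1/(7 - 3) = 1/4 = ¼)
d(C, p) = 3*C/20 (d(C, p) = 3*(((¼)/5)*C) = 3*(((¼)*(⅕))*C) = 3*(C/20) = 3*C/20)
d((3 - 5)*(-4 + 2), 9)*M(8, 1) = (3*((3 - 5)*(-4 + 2))/20)*(⅛) = (3*(-2*(-2))/20)*(⅛) = ((3/20)*4)*(⅛) = (⅗)*(⅛) = 3/40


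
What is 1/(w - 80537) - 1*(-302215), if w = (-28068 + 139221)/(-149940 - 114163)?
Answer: 918309396481951/3038596352 ≈ 3.0222e+5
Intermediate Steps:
w = -15879/37729 (w = 111153/(-264103) = 111153*(-1/264103) = -15879/37729 ≈ -0.42087)
1/(w - 80537) - 1*(-302215) = 1/(-15879/37729 - 80537) - 1*(-302215) = 1/(-3038596352/37729) + 302215 = -37729/3038596352 + 302215 = 918309396481951/3038596352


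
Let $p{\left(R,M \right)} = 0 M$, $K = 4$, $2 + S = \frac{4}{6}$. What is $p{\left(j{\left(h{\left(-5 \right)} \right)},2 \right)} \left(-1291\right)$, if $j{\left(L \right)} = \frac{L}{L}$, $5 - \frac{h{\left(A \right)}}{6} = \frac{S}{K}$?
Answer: $0$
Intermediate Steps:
$S = - \frac{4}{3}$ ($S = -2 + \frac{4}{6} = -2 + 4 \cdot \frac{1}{6} = -2 + \frac{2}{3} = - \frac{4}{3} \approx -1.3333$)
$h{\left(A \right)} = 32$ ($h{\left(A \right)} = 30 - 6 \left(- \frac{4}{3 \cdot 4}\right) = 30 - 6 \left(\left(- \frac{4}{3}\right) \frac{1}{4}\right) = 30 - -2 = 30 + 2 = 32$)
$j{\left(L \right)} = 1$
$p{\left(R,M \right)} = 0$
$p{\left(j{\left(h{\left(-5 \right)} \right)},2 \right)} \left(-1291\right) = 0 \left(-1291\right) = 0$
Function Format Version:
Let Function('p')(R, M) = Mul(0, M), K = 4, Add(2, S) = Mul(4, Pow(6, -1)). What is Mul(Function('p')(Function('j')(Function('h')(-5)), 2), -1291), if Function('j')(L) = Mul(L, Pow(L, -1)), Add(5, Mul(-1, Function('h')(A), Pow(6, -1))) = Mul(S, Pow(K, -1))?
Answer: 0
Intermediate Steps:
S = Rational(-4, 3) (S = Add(-2, Mul(4, Pow(6, -1))) = Add(-2, Mul(4, Rational(1, 6))) = Add(-2, Rational(2, 3)) = Rational(-4, 3) ≈ -1.3333)
Function('h')(A) = 32 (Function('h')(A) = Add(30, Mul(-6, Mul(Rational(-4, 3), Pow(4, -1)))) = Add(30, Mul(-6, Mul(Rational(-4, 3), Rational(1, 4)))) = Add(30, Mul(-6, Rational(-1, 3))) = Add(30, 2) = 32)
Function('j')(L) = 1
Function('p')(R, M) = 0
Mul(Function('p')(Function('j')(Function('h')(-5)), 2), -1291) = Mul(0, -1291) = 0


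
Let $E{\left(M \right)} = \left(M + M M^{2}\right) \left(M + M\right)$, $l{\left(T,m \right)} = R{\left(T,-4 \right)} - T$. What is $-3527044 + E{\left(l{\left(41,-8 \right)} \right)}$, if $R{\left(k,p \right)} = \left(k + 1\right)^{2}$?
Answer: $17626706161296$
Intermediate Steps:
$R{\left(k,p \right)} = \left(1 + k\right)^{2}$
$l{\left(T,m \right)} = \left(1 + T\right)^{2} - T$
$E{\left(M \right)} = 2 M \left(M + M^{3}\right)$ ($E{\left(M \right)} = \left(M + M^{3}\right) 2 M = 2 M \left(M + M^{3}\right)$)
$-3527044 + E{\left(l{\left(41,-8 \right)} \right)} = -3527044 + 2 \left(\left(1 + 41\right)^{2} - 41\right)^{2} \left(1 + \left(\left(1 + 41\right)^{2} - 41\right)^{2}\right) = -3527044 + 2 \left(42^{2} - 41\right)^{2} \left(1 + \left(42^{2} - 41\right)^{2}\right) = -3527044 + 2 \left(1764 - 41\right)^{2} \left(1 + \left(1764 - 41\right)^{2}\right) = -3527044 + 2 \cdot 1723^{2} \left(1 + 1723^{2}\right) = -3527044 + 2 \cdot 2968729 \left(1 + 2968729\right) = -3527044 + 2 \cdot 2968729 \cdot 2968730 = -3527044 + 17626709688340 = 17626706161296$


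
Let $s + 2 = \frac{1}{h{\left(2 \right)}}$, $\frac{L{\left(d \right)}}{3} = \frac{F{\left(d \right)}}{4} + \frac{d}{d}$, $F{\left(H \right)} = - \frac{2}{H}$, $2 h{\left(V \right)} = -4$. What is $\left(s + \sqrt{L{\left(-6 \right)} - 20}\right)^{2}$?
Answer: $\frac{\left(5 - i \sqrt{67}\right)^{2}}{4} \approx -10.5 - 20.463 i$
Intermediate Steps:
$h{\left(V \right)} = -2$ ($h{\left(V \right)} = \frac{1}{2} \left(-4\right) = -2$)
$L{\left(d \right)} = 3 - \frac{3}{2 d}$ ($L{\left(d \right)} = 3 \left(\frac{\left(-2\right) \frac{1}{d}}{4} + \frac{d}{d}\right) = 3 \left(- \frac{2}{d} \frac{1}{4} + 1\right) = 3 \left(- \frac{1}{2 d} + 1\right) = 3 \left(1 - \frac{1}{2 d}\right) = 3 - \frac{3}{2 d}$)
$s = - \frac{5}{2}$ ($s = -2 + \frac{1}{-2} = -2 - \frac{1}{2} = - \frac{5}{2} \approx -2.5$)
$\left(s + \sqrt{L{\left(-6 \right)} - 20}\right)^{2} = \left(- \frac{5}{2} + \sqrt{\left(3 - \frac{3}{2 \left(-6\right)}\right) - 20}\right)^{2} = \left(- \frac{5}{2} + \sqrt{\left(3 - - \frac{1}{4}\right) - 20}\right)^{2} = \left(- \frac{5}{2} + \sqrt{\left(3 + \frac{1}{4}\right) - 20}\right)^{2} = \left(- \frac{5}{2} + \sqrt{\frac{13}{4} - 20}\right)^{2} = \left(- \frac{5}{2} + \sqrt{- \frac{67}{4}}\right)^{2} = \left(- \frac{5}{2} + \frac{i \sqrt{67}}{2}\right)^{2}$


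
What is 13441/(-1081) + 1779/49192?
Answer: -659266573/53176552 ≈ -12.398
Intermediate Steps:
13441/(-1081) + 1779/49192 = 13441*(-1/1081) + 1779*(1/49192) = -13441/1081 + 1779/49192 = -659266573/53176552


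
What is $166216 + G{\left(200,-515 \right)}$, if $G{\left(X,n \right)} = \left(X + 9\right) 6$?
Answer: $167470$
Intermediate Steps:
$G{\left(X,n \right)} = 54 + 6 X$ ($G{\left(X,n \right)} = \left(9 + X\right) 6 = 54 + 6 X$)
$166216 + G{\left(200,-515 \right)} = 166216 + \left(54 + 6 \cdot 200\right) = 166216 + \left(54 + 1200\right) = 166216 + 1254 = 167470$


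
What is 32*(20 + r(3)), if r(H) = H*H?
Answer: 928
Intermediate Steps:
r(H) = H²
32*(20 + r(3)) = 32*(20 + 3²) = 32*(20 + 9) = 32*29 = 928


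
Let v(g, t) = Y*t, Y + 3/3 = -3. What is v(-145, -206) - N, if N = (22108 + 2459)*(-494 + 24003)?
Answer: -577544779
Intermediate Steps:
Y = -4 (Y = -1 - 3 = -4)
v(g, t) = -4*t
N = 577545603 (N = 24567*23509 = 577545603)
v(-145, -206) - N = -4*(-206) - 1*577545603 = 824 - 577545603 = -577544779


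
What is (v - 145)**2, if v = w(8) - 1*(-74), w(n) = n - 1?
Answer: 4096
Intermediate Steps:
w(n) = -1 + n
v = 81 (v = (-1 + 8) - 1*(-74) = 7 + 74 = 81)
(v - 145)**2 = (81 - 145)**2 = (-64)**2 = 4096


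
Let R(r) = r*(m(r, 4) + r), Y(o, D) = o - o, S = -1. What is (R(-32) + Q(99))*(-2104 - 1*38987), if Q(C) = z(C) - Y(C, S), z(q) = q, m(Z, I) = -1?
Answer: -47460105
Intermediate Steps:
Y(o, D) = 0
Q(C) = C (Q(C) = C - 1*0 = C + 0 = C)
R(r) = r*(-1 + r)
(R(-32) + Q(99))*(-2104 - 1*38987) = (-32*(-1 - 32) + 99)*(-2104 - 1*38987) = (-32*(-33) + 99)*(-2104 - 38987) = (1056 + 99)*(-41091) = 1155*(-41091) = -47460105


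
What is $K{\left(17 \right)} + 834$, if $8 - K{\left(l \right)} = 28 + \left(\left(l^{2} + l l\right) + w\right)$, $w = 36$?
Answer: $200$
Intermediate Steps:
$K{\left(l \right)} = -56 - 2 l^{2}$ ($K{\left(l \right)} = 8 - \left(28 + \left(\left(l^{2} + l l\right) + 36\right)\right) = 8 - \left(28 + \left(\left(l^{2} + l^{2}\right) + 36\right)\right) = 8 - \left(28 + \left(2 l^{2} + 36\right)\right) = 8 - \left(28 + \left(36 + 2 l^{2}\right)\right) = 8 - \left(64 + 2 l^{2}\right) = -56 - 2 l^{2}$)
$K{\left(17 \right)} + 834 = \left(-56 - 2 \cdot 17^{2}\right) + 834 = \left(-56 - 578\right) + 834 = -634 + 834 = 200$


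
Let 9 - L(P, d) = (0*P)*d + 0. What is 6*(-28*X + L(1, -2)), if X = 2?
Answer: -282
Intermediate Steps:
L(P, d) = 9 (L(P, d) = 9 - ((0*P)*d + 0) = 9 - (0*d + 0) = 9 - (0 + 0) = 9 - 1*0 = 9 + 0 = 9)
6*(-28*X + L(1, -2)) = 6*(-28*2 + 9) = 6*(-56 + 9) = 6*(-47) = -282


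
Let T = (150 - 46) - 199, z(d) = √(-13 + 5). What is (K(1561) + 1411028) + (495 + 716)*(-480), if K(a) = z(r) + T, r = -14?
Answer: 829653 + 2*I*√2 ≈ 8.2965e+5 + 2.8284*I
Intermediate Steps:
z(d) = 2*I*√2 (z(d) = √(-8) = 2*I*√2)
T = -95 (T = 104 - 199 = -95)
K(a) = -95 + 2*I*√2 (K(a) = 2*I*√2 - 95 = -95 + 2*I*√2)
(K(1561) + 1411028) + (495 + 716)*(-480) = ((-95 + 2*I*√2) + 1411028) + (495 + 716)*(-480) = (1410933 + 2*I*√2) + 1211*(-480) = (1410933 + 2*I*√2) - 581280 = 829653 + 2*I*√2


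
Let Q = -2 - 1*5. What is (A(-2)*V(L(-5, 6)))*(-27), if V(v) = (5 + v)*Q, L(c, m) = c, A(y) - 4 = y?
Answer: 0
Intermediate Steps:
A(y) = 4 + y
Q = -7 (Q = -2 - 5 = -7)
V(v) = -35 - 7*v (V(v) = (5 + v)*(-7) = -35 - 7*v)
(A(-2)*V(L(-5, 6)))*(-27) = ((4 - 2)*(-35 - 7*(-5)))*(-27) = (2*(-35 + 35))*(-27) = (2*0)*(-27) = 0*(-27) = 0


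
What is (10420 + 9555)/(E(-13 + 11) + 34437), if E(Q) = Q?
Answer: 3995/6887 ≈ 0.58008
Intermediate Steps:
(10420 + 9555)/(E(-13 + 11) + 34437) = (10420 + 9555)/((-13 + 11) + 34437) = 19975/(-2 + 34437) = 19975/34435 = 19975*(1/34435) = 3995/6887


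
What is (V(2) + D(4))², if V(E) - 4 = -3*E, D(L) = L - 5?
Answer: 9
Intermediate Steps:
D(L) = -5 + L
V(E) = 4 - 3*E
(V(2) + D(4))² = ((4 - 3*2) + (-5 + 4))² = ((4 - 6) - 1)² = (-2 - 1)² = (-3)² = 9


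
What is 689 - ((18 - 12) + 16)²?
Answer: 205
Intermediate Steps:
689 - ((18 - 12) + 16)² = 689 - (6 + 16)² = 689 - 1*22² = 689 - 1*484 = 689 - 484 = 205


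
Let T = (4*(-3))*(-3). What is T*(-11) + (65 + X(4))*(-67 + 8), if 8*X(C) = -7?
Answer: -33435/8 ≈ -4179.4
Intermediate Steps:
X(C) = -7/8 (X(C) = (⅛)*(-7) = -7/8)
T = 36 (T = -12*(-3) = 36)
T*(-11) + (65 + X(4))*(-67 + 8) = 36*(-11) + (65 - 7/8)*(-67 + 8) = -396 + (513/8)*(-59) = -396 - 30267/8 = -33435/8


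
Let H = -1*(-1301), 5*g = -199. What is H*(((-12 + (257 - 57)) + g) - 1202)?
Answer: -6854969/5 ≈ -1.3710e+6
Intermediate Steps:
g = -199/5 (g = (⅕)*(-199) = -199/5 ≈ -39.800)
H = 1301
H*(((-12 + (257 - 57)) + g) - 1202) = 1301*(((-12 + (257 - 57)) - 199/5) - 1202) = 1301*(((-12 + 200) - 199/5) - 1202) = 1301*((188 - 199/5) - 1202) = 1301*(741/5 - 1202) = 1301*(-5269/5) = -6854969/5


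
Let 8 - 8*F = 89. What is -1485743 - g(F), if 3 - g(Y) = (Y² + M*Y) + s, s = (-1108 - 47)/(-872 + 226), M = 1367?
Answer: -30997303717/20672 ≈ -1.4995e+6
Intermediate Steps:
s = 1155/646 (s = -1155/(-646) = -1155*(-1/646) = 1155/646 ≈ 1.7879)
F = -81/8 (F = 1 - ⅛*89 = 1 - 89/8 = -81/8 ≈ -10.125)
g(Y) = 783/646 - Y² - 1367*Y (g(Y) = 3 - ((Y² + 1367*Y) + 1155/646) = 3 - (1155/646 + Y² + 1367*Y) = 3 + (-1155/646 - Y² - 1367*Y) = 783/646 - Y² - 1367*Y)
-1485743 - g(F) = -1485743 - (783/646 - (-81/8)² - 1367*(-81/8)) = -1485743 - (783/646 - 1*6561/64 + 110727/8) = -1485743 - (783/646 - 6561/64 + 110727/8) = -1485743 - 1*284024421/20672 = -1485743 - 284024421/20672 = -30997303717/20672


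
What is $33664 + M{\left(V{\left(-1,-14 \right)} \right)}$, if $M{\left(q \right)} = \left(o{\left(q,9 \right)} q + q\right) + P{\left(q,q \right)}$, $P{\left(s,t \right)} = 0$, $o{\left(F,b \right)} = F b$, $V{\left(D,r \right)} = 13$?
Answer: $35198$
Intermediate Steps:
$M{\left(q \right)} = q + 9 q^{2}$ ($M{\left(q \right)} = \left(q 9 q + q\right) + 0 = \left(9 q q + q\right) + 0 = \left(9 q^{2} + q\right) + 0 = \left(q + 9 q^{2}\right) + 0 = q + 9 q^{2}$)
$33664 + M{\left(V{\left(-1,-14 \right)} \right)} = 33664 + 13 \left(1 + 9 \cdot 13\right) = 33664 + 13 \left(1 + 117\right) = 33664 + 13 \cdot 118 = 33664 + 1534 = 35198$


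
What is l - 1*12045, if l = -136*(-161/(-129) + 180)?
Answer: -4733621/129 ≈ -36695.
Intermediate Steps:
l = -3179816/129 (l = -136*(-161*(-1/129) + 180) = -136*(161/129 + 180) = -136*23381/129 = -3179816/129 ≈ -24650.)
l - 1*12045 = -3179816/129 - 1*12045 = -3179816/129 - 12045 = -4733621/129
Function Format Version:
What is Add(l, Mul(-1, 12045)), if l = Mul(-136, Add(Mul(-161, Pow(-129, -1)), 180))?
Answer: Rational(-4733621, 129) ≈ -36695.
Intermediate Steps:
l = Rational(-3179816, 129) (l = Mul(-136, Add(Mul(-161, Rational(-1, 129)), 180)) = Mul(-136, Add(Rational(161, 129), 180)) = Mul(-136, Rational(23381, 129)) = Rational(-3179816, 129) ≈ -24650.)
Add(l, Mul(-1, 12045)) = Add(Rational(-3179816, 129), Mul(-1, 12045)) = Add(Rational(-3179816, 129), -12045) = Rational(-4733621, 129)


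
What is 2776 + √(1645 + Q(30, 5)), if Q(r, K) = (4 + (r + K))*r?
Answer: 2776 + √2815 ≈ 2829.1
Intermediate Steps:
Q(r, K) = r*(4 + K + r) (Q(r, K) = (4 + (K + r))*r = (4 + K + r)*r = r*(4 + K + r))
2776 + √(1645 + Q(30, 5)) = 2776 + √(1645 + 30*(4 + 5 + 30)) = 2776 + √(1645 + 30*39) = 2776 + √(1645 + 1170) = 2776 + √2815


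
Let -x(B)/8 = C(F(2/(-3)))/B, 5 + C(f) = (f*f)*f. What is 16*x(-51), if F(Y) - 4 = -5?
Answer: -256/17 ≈ -15.059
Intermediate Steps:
F(Y) = -1 (F(Y) = 4 - 5 = -1)
C(f) = -5 + f³ (C(f) = -5 + (f*f)*f = -5 + f²*f = -5 + f³)
x(B) = 48/B (x(B) = -8*(-5 + (-1)³)/B = -8*(-5 - 1)/B = -(-48)/B = 48/B)
16*x(-51) = 16*(48/(-51)) = 16*(48*(-1/51)) = 16*(-16/17) = -256/17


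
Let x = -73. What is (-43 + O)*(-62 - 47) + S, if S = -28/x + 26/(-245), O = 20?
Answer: 44842657/17885 ≈ 2507.3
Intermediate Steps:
S = 4962/17885 (S = -28/(-73) + 26/(-245) = -28*(-1/73) + 26*(-1/245) = 28/73 - 26/245 = 4962/17885 ≈ 0.27744)
(-43 + O)*(-62 - 47) + S = (-43 + 20)*(-62 - 47) + 4962/17885 = -23*(-109) + 4962/17885 = 2507 + 4962/17885 = 44842657/17885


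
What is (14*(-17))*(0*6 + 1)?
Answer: -238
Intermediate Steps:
(14*(-17))*(0*6 + 1) = -238*(0 + 1) = -238*1 = -238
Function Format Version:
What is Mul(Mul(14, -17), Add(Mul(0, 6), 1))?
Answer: -238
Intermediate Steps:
Mul(Mul(14, -17), Add(Mul(0, 6), 1)) = Mul(-238, Add(0, 1)) = Mul(-238, 1) = -238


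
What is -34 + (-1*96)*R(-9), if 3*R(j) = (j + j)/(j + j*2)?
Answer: -166/3 ≈ -55.333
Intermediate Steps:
R(j) = 2/9 (R(j) = ((j + j)/(j + j*2))/3 = ((2*j)/(j + 2*j))/3 = ((2*j)/((3*j)))/3 = ((2*j)*(1/(3*j)))/3 = (1/3)*(2/3) = 2/9)
-34 + (-1*96)*R(-9) = -34 - 1*96*(2/9) = -34 - 96*2/9 = -34 - 64/3 = -166/3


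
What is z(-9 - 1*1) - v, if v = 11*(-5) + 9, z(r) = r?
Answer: 36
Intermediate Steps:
v = -46 (v = -55 + 9 = -46)
z(-9 - 1*1) - v = (-9 - 1*1) - 1*(-46) = (-9 - 1) + 46 = -10 + 46 = 36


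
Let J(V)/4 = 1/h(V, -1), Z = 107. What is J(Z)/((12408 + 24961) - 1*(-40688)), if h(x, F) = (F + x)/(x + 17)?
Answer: 248/4137021 ≈ 5.9946e-5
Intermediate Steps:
h(x, F) = (F + x)/(17 + x)
J(V) = 4*(17 + V)/(-1 + V) (J(V) = 4/(((-1 + V)/(17 + V))) = 4*((17 + V)/(-1 + V)) = 4*(17 + V)/(-1 + V))
J(Z)/((12408 + 24961) - 1*(-40688)) = (4*(17 + 107)/(-1 + 107))/((12408 + 24961) - 1*(-40688)) = (4*124/106)/(37369 + 40688) = (4*(1/106)*124)/78057 = (248/53)*(1/78057) = 248/4137021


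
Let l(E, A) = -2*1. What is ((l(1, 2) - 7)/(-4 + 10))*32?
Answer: -48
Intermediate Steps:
l(E, A) = -2
((l(1, 2) - 7)/(-4 + 10))*32 = ((-2 - 7)/(-4 + 10))*32 = -9/6*32 = -9*⅙*32 = -3/2*32 = -48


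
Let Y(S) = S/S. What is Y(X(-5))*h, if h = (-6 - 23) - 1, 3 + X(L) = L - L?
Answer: -30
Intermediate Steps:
X(L) = -3 (X(L) = -3 + (L - L) = -3 + 0 = -3)
Y(S) = 1
h = -30 (h = -29 - 1 = -30)
Y(X(-5))*h = 1*(-30) = -30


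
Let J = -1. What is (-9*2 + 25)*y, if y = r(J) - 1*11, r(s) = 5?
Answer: -42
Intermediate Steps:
y = -6 (y = 5 - 1*11 = 5 - 11 = -6)
(-9*2 + 25)*y = (-9*2 + 25)*(-6) = (-18 + 25)*(-6) = 7*(-6) = -42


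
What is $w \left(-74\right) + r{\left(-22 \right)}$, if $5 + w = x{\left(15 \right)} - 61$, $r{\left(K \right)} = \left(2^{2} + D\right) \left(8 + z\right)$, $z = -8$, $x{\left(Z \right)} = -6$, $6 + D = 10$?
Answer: $5328$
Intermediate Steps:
$D = 4$ ($D = -6 + 10 = 4$)
$r{\left(K \right)} = 0$ ($r{\left(K \right)} = \left(2^{2} + 4\right) \left(8 - 8\right) = \left(4 + 4\right) 0 = 8 \cdot 0 = 0$)
$w = -72$ ($w = -5 - 67 = -72$)
$w \left(-74\right) + r{\left(-22 \right)} = \left(-72\right) \left(-74\right) + 0 = 5328 + 0 = 5328$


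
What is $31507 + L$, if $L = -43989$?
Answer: $-12482$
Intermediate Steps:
$31507 + L = 31507 - 43989 = -12482$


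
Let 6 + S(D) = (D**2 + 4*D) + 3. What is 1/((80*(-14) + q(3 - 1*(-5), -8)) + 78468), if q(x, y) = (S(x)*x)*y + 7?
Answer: 1/71403 ≈ 1.4005e-5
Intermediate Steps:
S(D) = -3 + D**2 + 4*D (S(D) = -6 + ((D**2 + 4*D) + 3) = -6 + (3 + D**2 + 4*D) = -3 + D**2 + 4*D)
q(x, y) = 7 + x*y*(-3 + x**2 + 4*x) (q(x, y) = ((-3 + x**2 + 4*x)*x)*y + 7 = (x*(-3 + x**2 + 4*x))*y + 7 = x*y*(-3 + x**2 + 4*x) + 7 = 7 + x*y*(-3 + x**2 + 4*x))
1/((80*(-14) + q(3 - 1*(-5), -8)) + 78468) = 1/((80*(-14) + (7 + (3 - 1*(-5))*(-8)*(-3 + (3 - 1*(-5))**2 + 4*(3 - 1*(-5))))) + 78468) = 1/((-1120 + (7 + (3 + 5)*(-8)*(-3 + (3 + 5)**2 + 4*(3 + 5)))) + 78468) = 1/((-1120 + (7 + 8*(-8)*(-3 + 8**2 + 4*8))) + 78468) = 1/((-1120 + (7 + 8*(-8)*(-3 + 64 + 32))) + 78468) = 1/((-1120 + (7 + 8*(-8)*93)) + 78468) = 1/((-1120 + (7 - 5952)) + 78468) = 1/((-1120 - 5945) + 78468) = 1/(-7065 + 78468) = 1/71403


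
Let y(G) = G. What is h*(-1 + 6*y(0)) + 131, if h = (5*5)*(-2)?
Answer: 181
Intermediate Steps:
h = -50 (h = 25*(-2) = -50)
h*(-1 + 6*y(0)) + 131 = -50*(-1 + 6*0) + 131 = -50*(-1 + 0) + 131 = -50*(-1) + 131 = 50 + 131 = 181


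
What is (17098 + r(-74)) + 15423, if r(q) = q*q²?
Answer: -372703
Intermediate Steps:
r(q) = q³
(17098 + r(-74)) + 15423 = (17098 + (-74)³) + 15423 = (17098 - 405224) + 15423 = -388126 + 15423 = -372703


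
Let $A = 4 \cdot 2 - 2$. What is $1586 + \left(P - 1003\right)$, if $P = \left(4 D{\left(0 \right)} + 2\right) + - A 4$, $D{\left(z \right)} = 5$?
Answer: $581$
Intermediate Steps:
$A = 6$ ($A = 8 - 2 = 6$)
$P = -2$ ($P = \left(4 \cdot 5 + 2\right) + \left(-1\right) 6 \cdot 4 = \left(20 + 2\right) - 24 = 22 - 24 = -2$)
$1586 + \left(P - 1003\right) = 1586 - 1005 = 581$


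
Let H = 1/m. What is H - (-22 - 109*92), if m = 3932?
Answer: 39516601/3932 ≈ 10050.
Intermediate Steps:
H = 1/3932 ≈ 0.00025432
H - (-22 - 109*92) = 1/3932 - (-22 - 109*92) = 1/3932 - (-22 - 10028) = 1/3932 - 1*(-10050) = 1/3932 + 10050 = 39516601/3932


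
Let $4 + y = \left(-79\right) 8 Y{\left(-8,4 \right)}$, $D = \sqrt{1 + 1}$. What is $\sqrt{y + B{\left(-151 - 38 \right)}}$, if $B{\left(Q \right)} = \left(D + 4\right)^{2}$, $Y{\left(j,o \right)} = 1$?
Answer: $\sqrt{-636 + \left(4 + \sqrt{2}\right)^{2}} \approx 24.631 i$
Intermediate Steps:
$D = \sqrt{2} \approx 1.4142$
$B{\left(Q \right)} = \left(4 + \sqrt{2}\right)^{2}$ ($B{\left(Q \right)} = \left(\sqrt{2} + 4\right)^{2} = \left(4 + \sqrt{2}\right)^{2}$)
$y = -636$ ($y = -4 + \left(-79\right) 8 \cdot 1 = -4 - 632 = -636$)
$\sqrt{y + B{\left(-151 - 38 \right)}} = \sqrt{-636 + \left(4 + \sqrt{2}\right)^{2}}$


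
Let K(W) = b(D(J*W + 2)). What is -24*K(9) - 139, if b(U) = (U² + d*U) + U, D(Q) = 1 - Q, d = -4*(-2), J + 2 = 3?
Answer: -379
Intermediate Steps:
J = 1 (J = -2 + 3 = 1)
d = 8
b(U) = U² + 9*U (b(U) = (U² + 8*U) + U = U² + 9*U)
K(W) = (-1 - W)*(8 - W) (K(W) = (1 - (1*W + 2))*(9 + (1 - (1*W + 2))) = (1 - (W + 2))*(9 + (1 - (W + 2))) = (1 - (2 + W))*(9 + (1 - (2 + W))) = (1 + (-2 - W))*(9 + (1 + (-2 - W))) = (-1 - W)*(9 + (-1 - W)) = (-1 - W)*(8 - W))
-24*K(9) - 139 = -24*(1 + 9)*(-8 + 9) - 139 = -240 - 139 = -379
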